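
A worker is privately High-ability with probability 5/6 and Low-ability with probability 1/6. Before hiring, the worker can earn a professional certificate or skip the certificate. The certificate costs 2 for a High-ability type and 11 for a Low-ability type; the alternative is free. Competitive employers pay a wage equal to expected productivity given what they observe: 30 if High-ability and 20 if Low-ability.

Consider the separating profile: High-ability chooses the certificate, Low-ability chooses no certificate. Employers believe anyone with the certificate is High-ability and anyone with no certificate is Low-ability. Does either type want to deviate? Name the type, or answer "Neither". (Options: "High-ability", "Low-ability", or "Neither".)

The certificate pays 30; no certificate pays 20.
High-ability: assigned the certificate, nets 30 − 2 = 28; deviating to no certificate nets 20.
Low-ability: assigned no certificate, nets 20; deviating to the certificate nets 30 − 11 = 19.
Both types strictly prefer their assigned action; no profitable deviation.

Neither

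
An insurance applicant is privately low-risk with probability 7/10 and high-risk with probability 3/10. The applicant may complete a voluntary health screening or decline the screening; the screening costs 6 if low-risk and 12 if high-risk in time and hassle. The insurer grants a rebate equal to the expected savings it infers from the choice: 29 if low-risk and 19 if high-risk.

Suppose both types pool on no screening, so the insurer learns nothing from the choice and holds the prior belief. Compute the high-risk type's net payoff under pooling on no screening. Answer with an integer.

Pooled rebate = 7/10·29 + 3/10·19 = 26.
high-risk pays no cost for no screening, so net payoff = 26.

26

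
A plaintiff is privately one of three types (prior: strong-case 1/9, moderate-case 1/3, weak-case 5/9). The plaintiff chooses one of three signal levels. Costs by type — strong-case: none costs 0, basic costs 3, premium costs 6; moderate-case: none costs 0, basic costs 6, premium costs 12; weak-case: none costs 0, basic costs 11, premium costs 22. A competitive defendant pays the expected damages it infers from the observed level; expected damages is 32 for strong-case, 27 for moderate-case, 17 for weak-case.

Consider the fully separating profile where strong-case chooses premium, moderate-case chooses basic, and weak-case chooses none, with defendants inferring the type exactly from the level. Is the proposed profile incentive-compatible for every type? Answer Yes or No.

Separating settlements: premium → 32, basic → 27, none → 17.
strong-case (assigned premium): none: 17 − 0 = 17; basic: 27 − 3 = 24; premium: 32 − 6 = 26. strong-case stays.
moderate-case (assigned basic): none: 17 − 0 = 17; basic: 27 − 6 = 21; premium: 32 − 12 = 20. moderate-case stays.
weak-case (assigned none): none: 17 − 0 = 17; basic: 27 − 11 = 16; premium: 32 − 22 = 10. weak-case stays.
Every type prefers its assigned level; separation holds.

Yes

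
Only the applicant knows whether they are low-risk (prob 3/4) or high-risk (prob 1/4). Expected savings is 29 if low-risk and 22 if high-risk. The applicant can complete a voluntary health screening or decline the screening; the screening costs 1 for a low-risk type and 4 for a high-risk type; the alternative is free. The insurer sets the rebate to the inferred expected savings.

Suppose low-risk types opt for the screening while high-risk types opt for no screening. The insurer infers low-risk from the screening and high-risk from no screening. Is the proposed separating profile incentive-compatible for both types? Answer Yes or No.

Under these beliefs, the screening earns rebate 29 and no screening earns rebate 22.
low-risk: the screening nets 29 − 1 = 28; no screening nets 22. low-risk prefers the screening.
high-risk: the screening nets 29 − 4 = 25; no screening nets 22. high-risk would deviate to the screening.
high-risk has a profitable deviation, so the profile is not an equilibrium.

No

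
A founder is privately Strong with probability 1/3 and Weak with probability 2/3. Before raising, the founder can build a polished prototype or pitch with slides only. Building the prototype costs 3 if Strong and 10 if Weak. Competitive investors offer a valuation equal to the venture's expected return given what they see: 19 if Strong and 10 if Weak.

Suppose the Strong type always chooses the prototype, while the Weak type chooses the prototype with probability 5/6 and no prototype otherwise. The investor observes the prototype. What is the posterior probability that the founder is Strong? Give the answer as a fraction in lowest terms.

3/8

P(the prototype) = (1/3)·1 + (2/3)·(5/6) = 8/9.
By Bayes' rule, P(Strong | the prototype) = (1/3) / (8/9) = 3/8.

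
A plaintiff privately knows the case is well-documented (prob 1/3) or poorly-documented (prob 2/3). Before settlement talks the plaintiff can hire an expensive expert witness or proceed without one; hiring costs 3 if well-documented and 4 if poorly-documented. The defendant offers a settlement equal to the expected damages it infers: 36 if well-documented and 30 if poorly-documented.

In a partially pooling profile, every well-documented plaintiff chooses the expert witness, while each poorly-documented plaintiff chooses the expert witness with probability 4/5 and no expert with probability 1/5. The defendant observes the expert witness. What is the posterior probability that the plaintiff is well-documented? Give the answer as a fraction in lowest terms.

5/13

P(the expert witness) = (1/3)·1 + (2/3)·(4/5) = 13/15.
By Bayes' rule, P(well-documented | the expert witness) = (1/3) / (13/15) = 5/13.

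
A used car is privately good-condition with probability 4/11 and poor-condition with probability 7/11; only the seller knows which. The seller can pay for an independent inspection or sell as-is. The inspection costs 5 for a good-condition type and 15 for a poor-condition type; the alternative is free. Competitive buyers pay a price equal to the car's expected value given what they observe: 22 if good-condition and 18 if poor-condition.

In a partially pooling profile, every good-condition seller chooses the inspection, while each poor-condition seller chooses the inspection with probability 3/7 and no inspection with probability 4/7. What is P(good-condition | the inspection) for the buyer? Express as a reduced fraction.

4/7

P(the inspection) = (4/11)·1 + (7/11)·(3/7) = 7/11.
By Bayes' rule, P(good-condition | the inspection) = (4/11) / (7/11) = 4/7.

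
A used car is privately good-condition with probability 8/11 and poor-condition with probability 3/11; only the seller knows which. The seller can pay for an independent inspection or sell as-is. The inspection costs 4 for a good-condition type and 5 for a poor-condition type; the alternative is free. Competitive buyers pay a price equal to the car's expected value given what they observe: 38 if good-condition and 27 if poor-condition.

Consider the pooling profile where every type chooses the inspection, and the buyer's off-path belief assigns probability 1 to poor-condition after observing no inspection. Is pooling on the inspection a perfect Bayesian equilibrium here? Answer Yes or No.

On path, the buyer holds the prior and pays 8/11·38 + 3/11·27 = 35. Off path (no inspection), believing poor-condition, it pays 27.
good-condition: the inspection nets 35 − 4 = 31; no inspection nets 27. good-condition stays.
poor-condition: the inspection nets 35 − 5 = 30; no inspection nets 27. poor-condition stays.
No type deviates, so pooling is sustained.

Yes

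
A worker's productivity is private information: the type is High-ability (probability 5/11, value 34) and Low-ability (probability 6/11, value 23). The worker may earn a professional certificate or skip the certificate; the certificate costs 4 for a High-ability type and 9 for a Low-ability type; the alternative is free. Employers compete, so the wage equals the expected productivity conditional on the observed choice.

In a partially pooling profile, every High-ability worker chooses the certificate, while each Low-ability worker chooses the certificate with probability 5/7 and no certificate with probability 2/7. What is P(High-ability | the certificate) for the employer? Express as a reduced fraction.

P(the certificate) = (5/11)·1 + (6/11)·(5/7) = 65/77.
By Bayes' rule, P(High-ability | the certificate) = (5/11) / (65/77) = 7/13.

7/13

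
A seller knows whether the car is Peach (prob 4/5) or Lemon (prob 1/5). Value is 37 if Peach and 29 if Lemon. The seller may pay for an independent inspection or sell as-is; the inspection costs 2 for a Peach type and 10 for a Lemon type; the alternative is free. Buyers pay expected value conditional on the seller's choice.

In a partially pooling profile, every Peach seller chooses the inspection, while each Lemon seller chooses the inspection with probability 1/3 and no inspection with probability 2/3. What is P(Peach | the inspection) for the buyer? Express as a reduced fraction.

P(the inspection) = (4/5)·1 + (1/5)·(1/3) = 13/15.
By Bayes' rule, P(Peach | the inspection) = (4/5) / (13/15) = 12/13.

12/13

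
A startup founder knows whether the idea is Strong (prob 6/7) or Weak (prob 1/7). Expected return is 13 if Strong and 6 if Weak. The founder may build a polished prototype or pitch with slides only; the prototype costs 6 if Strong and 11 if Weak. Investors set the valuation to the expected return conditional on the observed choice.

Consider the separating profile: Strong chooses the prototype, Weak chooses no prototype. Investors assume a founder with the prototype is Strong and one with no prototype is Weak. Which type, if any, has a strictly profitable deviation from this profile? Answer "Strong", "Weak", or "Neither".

Neither

The prototype pays 13; no prototype pays 6.
Strong: assigned the prototype, nets 13 − 6 = 7; deviating to no prototype nets 6.
Weak: assigned no prototype, nets 6; deviating to the prototype nets 13 − 11 = 2.
Both types strictly prefer their assigned action; no profitable deviation.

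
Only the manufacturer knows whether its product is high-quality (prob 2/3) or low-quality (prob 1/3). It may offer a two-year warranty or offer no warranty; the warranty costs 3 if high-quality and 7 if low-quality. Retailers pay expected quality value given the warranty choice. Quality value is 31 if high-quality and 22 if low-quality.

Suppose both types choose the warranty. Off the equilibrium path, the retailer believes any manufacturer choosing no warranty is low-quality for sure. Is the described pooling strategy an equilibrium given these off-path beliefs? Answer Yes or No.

No

On path, the retailer holds the prior and pays 2/3·31 + 1/3·22 = 28. Off path (no warranty), believing low-quality, it pays 22.
high-quality: the warranty nets 28 − 3 = 25; no warranty nets 22. high-quality stays.
low-quality: the warranty nets 28 − 7 = 21; no warranty nets 22. low-quality would deviate.
A type deviates, so pooling fails.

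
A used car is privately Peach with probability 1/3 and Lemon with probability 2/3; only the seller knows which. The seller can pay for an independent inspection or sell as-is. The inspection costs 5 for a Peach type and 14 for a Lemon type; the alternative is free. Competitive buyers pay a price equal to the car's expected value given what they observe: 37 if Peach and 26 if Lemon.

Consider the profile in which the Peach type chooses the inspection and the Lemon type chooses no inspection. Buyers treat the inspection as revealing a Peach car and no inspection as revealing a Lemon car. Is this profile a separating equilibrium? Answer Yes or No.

Under these beliefs, the inspection earns price 37 and no inspection earns price 26.
Peach: the inspection nets 37 − 5 = 32; no inspection nets 26. Peach prefers the inspection.
Lemon: the inspection nets 37 − 14 = 23; no inspection nets 26. Lemon prefers no inspection.
Neither type deviates, so the separating profile is an equilibrium.

Yes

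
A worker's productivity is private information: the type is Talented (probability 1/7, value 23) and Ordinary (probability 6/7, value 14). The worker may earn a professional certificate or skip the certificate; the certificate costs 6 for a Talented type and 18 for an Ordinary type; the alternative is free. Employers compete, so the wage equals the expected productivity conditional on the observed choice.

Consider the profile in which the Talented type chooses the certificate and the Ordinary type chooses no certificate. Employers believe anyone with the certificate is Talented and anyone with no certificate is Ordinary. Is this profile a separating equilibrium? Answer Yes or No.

Yes

Under these beliefs, the certificate earns wage 23 and no certificate earns wage 14.
Talented: the certificate nets 23 − 6 = 17; no certificate nets 14. Talented prefers the certificate.
Ordinary: the certificate nets 23 − 18 = 5; no certificate nets 14. Ordinary prefers no certificate.
Neither type deviates, so the separating profile is an equilibrium.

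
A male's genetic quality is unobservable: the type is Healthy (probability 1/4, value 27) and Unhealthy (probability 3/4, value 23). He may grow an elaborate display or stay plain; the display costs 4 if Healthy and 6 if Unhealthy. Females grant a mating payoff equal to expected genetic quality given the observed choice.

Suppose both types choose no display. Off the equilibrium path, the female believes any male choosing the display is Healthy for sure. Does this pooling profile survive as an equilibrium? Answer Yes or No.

Yes

On path, the female holds the prior and pays 1/4·27 + 3/4·23 = 24. Off path (the display), believing Healthy, it pays 27.
Healthy: no display nets 24; the display nets 27 − 4 = 23. Healthy stays.
Unhealthy: no display nets 24; the display nets 27 − 6 = 21. Unhealthy stays.
No type deviates, so pooling is sustained.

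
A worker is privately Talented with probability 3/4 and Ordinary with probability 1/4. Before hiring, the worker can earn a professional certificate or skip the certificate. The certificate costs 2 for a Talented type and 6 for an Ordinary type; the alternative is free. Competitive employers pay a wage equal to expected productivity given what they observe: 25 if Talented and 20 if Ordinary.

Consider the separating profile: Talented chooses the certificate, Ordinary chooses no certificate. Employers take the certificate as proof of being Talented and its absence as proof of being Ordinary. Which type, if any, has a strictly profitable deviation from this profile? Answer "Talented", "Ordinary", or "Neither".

Neither

The certificate pays 25; no certificate pays 20.
Talented: assigned the certificate, nets 25 − 2 = 23; deviating to no certificate nets 20.
Ordinary: assigned no certificate, nets 20; deviating to the certificate nets 25 − 6 = 19.
Both types strictly prefer their assigned action; no profitable deviation.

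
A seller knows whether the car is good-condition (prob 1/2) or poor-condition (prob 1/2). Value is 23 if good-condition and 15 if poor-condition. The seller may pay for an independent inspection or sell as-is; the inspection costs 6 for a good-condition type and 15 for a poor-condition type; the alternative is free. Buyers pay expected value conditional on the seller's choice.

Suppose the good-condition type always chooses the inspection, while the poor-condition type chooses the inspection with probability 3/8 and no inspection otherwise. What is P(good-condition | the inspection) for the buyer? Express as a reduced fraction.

8/11

P(the inspection) = (1/2)·1 + (1/2)·(3/8) = 11/16.
By Bayes' rule, P(good-condition | the inspection) = (1/2) / (11/16) = 8/11.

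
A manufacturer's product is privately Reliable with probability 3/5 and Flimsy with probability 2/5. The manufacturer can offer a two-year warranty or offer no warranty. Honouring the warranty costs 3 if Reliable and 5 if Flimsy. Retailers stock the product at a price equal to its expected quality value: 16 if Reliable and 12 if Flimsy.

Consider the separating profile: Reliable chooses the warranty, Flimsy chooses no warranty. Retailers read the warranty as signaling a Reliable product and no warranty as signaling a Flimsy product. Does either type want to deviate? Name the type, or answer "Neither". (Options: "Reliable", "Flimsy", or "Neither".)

Neither

The warranty pays 16; no warranty pays 12.
Reliable: assigned the warranty, nets 16 − 3 = 13; deviating to no warranty nets 12.
Flimsy: assigned no warranty, nets 12; deviating to the warranty nets 16 − 5 = 11.
Both types strictly prefer their assigned action; no profitable deviation.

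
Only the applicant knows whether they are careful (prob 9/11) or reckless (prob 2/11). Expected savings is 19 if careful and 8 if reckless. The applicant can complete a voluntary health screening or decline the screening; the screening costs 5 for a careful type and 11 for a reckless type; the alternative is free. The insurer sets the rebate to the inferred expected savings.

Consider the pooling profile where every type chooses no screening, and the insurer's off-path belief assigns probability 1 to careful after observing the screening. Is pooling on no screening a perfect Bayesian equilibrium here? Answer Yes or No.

Yes

On path, the insurer holds the prior and pays 9/11·19 + 2/11·8 = 17. Off path (the screening), believing careful, it pays 19.
careful: no screening nets 17; the screening nets 19 − 5 = 14. careful stays.
reckless: no screening nets 17; the screening nets 19 − 11 = 8. reckless stays.
No type deviates, so pooling is sustained.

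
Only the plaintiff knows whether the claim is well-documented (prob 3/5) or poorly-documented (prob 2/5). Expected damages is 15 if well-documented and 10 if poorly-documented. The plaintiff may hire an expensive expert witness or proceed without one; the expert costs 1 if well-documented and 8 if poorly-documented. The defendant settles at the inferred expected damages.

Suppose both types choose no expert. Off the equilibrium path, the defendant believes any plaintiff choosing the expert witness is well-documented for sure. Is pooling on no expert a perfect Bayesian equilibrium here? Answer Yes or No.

No

On path, the defendant holds the prior and pays 3/5·15 + 2/5·10 = 13. Off path (the expert witness), believing well-documented, it pays 15.
well-documented: no expert nets 13; the expert witness nets 15 − 1 = 14. well-documented would deviate.
poorly-documented: no expert nets 13; the expert witness nets 15 − 8 = 7. poorly-documented stays.
A type deviates, so pooling fails.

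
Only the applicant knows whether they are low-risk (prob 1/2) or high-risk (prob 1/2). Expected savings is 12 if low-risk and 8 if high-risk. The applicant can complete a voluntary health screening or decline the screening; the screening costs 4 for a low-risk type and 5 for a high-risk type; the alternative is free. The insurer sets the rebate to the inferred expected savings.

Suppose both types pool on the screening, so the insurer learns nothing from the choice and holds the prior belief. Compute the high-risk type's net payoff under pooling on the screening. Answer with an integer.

5

Pooled rebate = 1/2·12 + 1/2·8 = 10.
high-risk pays cost 5 for the screening, so net payoff = 10 − 5 = 5.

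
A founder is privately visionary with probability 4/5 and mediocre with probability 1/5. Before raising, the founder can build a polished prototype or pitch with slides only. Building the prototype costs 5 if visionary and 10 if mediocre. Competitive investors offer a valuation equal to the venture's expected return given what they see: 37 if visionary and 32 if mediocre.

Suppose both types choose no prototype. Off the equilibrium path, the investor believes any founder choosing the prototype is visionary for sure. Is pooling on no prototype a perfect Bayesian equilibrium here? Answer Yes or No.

Yes

On path, the investor holds the prior and pays 4/5·37 + 1/5·32 = 36. Off path (the prototype), believing visionary, it pays 37.
visionary: no prototype nets 36; the prototype nets 37 − 5 = 32. visionary stays.
mediocre: no prototype nets 36; the prototype nets 37 − 10 = 27. mediocre stays.
No type deviates, so pooling is sustained.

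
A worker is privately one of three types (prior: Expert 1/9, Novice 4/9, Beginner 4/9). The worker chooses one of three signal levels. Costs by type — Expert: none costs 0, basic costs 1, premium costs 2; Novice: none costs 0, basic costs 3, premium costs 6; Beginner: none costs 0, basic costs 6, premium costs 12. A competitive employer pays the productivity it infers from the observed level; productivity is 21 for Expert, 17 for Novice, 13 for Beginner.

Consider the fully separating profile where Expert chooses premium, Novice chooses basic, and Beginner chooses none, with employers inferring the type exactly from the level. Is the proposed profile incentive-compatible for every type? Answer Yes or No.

Separating wages: premium → 21, basic → 17, none → 13.
Expert (assigned premium): none: 13 − 0 = 13; basic: 17 − 1 = 16; premium: 21 − 2 = 19. Expert stays.
Novice (assigned basic): none: 13 − 0 = 13; basic: 17 − 3 = 14; premium: 21 − 6 = 15. Novice prefers premium.
Beginner (assigned none): none: 13 − 0 = 13; basic: 17 − 6 = 11; premium: 21 − 12 = 9. Beginner stays.
At least one type deviates; the separating profile fails.

No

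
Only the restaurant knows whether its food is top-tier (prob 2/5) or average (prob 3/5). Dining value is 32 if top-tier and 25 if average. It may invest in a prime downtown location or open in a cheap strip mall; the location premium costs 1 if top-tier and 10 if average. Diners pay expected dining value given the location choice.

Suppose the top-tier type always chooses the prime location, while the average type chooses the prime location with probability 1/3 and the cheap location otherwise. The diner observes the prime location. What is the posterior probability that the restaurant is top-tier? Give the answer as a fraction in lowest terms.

2/3

P(the prime location) = (2/5)·1 + (3/5)·(1/3) = 3/5.
By Bayes' rule, P(top-tier | the prime location) = (2/5) / (3/5) = 2/3.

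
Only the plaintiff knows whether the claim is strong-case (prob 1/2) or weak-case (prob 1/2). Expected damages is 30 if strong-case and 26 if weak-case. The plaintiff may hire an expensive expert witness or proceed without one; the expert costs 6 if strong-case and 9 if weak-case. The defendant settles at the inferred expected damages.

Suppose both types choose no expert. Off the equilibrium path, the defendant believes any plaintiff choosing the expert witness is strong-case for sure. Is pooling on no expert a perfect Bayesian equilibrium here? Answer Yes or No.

Yes

On path, the defendant holds the prior and pays 1/2·30 + 1/2·26 = 28. Off path (the expert witness), believing strong-case, it pays 30.
strong-case: no expert nets 28; the expert witness nets 30 − 6 = 24. strong-case stays.
weak-case: no expert nets 28; the expert witness nets 30 − 9 = 21. weak-case stays.
No type deviates, so pooling is sustained.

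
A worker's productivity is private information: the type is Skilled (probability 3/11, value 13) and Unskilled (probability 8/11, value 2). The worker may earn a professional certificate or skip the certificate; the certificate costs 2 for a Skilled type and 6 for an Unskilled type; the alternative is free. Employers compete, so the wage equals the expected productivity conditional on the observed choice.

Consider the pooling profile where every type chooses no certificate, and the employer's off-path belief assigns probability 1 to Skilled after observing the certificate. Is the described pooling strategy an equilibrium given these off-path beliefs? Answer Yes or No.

No

On path, the employer holds the prior and pays 3/11·13 + 8/11·2 = 5. Off path (the certificate), believing Skilled, it pays 13.
Skilled: no certificate nets 5; the certificate nets 13 − 2 = 11. Skilled would deviate.
Unskilled: no certificate nets 5; the certificate nets 13 − 6 = 7. Unskilled would deviate.
A type deviates, so pooling fails.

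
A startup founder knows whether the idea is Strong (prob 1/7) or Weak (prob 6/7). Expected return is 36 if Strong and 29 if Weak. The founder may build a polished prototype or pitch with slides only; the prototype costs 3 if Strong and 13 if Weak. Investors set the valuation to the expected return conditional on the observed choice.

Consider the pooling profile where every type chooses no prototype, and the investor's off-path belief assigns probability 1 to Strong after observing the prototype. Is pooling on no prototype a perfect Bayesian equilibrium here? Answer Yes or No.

No

On path, the investor holds the prior and pays 1/7·36 + 6/7·29 = 30. Off path (the prototype), believing Strong, it pays 36.
Strong: no prototype nets 30; the prototype nets 36 − 3 = 33. Strong would deviate.
Weak: no prototype nets 30; the prototype nets 36 − 13 = 23. Weak stays.
A type deviates, so pooling fails.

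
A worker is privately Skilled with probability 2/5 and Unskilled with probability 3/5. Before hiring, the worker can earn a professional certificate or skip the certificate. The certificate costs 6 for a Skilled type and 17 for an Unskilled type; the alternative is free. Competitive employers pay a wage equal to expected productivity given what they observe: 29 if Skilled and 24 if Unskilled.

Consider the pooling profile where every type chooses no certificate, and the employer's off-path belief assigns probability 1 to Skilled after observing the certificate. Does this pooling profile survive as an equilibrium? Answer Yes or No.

Yes

On path, the employer holds the prior and pays 2/5·29 + 3/5·24 = 26. Off path (the certificate), believing Skilled, it pays 29.
Skilled: no certificate nets 26; the certificate nets 29 − 6 = 23. Skilled stays.
Unskilled: no certificate nets 26; the certificate nets 29 − 17 = 12. Unskilled stays.
No type deviates, so pooling is sustained.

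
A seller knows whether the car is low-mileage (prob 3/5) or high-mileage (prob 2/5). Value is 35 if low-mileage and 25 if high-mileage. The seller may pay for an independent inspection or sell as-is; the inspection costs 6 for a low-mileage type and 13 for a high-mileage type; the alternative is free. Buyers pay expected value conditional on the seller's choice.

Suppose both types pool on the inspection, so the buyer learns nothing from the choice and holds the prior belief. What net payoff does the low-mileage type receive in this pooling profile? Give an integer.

Pooled price = 3/5·35 + 2/5·25 = 31.
low-mileage pays cost 6 for the inspection, so net payoff = 31 − 6 = 25.

25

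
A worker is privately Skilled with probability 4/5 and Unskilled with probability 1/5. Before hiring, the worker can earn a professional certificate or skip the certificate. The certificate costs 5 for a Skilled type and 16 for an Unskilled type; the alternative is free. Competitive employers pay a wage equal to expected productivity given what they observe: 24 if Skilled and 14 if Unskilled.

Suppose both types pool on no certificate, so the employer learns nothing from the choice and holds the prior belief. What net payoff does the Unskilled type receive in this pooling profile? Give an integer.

Pooled wage = 4/5·24 + 1/5·14 = 22.
Unskilled pays no cost for no certificate, so net payoff = 22.

22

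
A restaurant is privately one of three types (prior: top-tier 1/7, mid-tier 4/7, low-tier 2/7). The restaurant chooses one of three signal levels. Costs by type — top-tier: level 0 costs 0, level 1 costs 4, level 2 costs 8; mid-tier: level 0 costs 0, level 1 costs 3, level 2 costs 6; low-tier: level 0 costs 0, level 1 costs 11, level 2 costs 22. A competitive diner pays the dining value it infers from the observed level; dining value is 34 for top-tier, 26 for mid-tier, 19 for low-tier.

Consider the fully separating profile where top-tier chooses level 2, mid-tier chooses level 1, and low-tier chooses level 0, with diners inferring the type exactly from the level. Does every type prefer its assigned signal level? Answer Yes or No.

No

Separating price premiums: level 2 → 34, level 1 → 26, level 0 → 19.
top-tier (assigned level 2): level 0: 19 − 0 = 19; level 1: 26 − 4 = 22; level 2: 34 − 8 = 26. top-tier stays.
mid-tier (assigned level 1): level 0: 19 − 0 = 19; level 1: 26 − 3 = 23; level 2: 34 − 6 = 28. mid-tier prefers level 2.
low-tier (assigned level 0): level 0: 19 − 0 = 19; level 1: 26 − 11 = 15; level 2: 34 − 22 = 12. low-tier stays.
At least one type deviates; the separating profile fails.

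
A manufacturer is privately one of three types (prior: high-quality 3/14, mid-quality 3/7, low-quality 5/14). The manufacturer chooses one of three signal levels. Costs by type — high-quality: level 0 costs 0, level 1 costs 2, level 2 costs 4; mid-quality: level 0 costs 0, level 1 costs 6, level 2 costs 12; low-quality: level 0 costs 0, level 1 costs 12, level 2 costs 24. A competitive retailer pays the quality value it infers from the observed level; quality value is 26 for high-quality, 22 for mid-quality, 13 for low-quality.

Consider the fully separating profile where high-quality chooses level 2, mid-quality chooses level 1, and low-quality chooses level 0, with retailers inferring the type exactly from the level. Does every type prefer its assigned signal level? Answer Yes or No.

Yes

Separating prices: level 2 → 26, level 1 → 22, level 0 → 13.
high-quality (assigned level 2): level 0: 13 − 0 = 13; level 1: 22 − 2 = 20; level 2: 26 − 4 = 22. high-quality stays.
mid-quality (assigned level 1): level 0: 13 − 0 = 13; level 1: 22 − 6 = 16; level 2: 26 − 12 = 14. mid-quality stays.
low-quality (assigned level 0): level 0: 13 − 0 = 13; level 1: 22 − 12 = 10; level 2: 26 − 24 = 2. low-quality stays.
Every type prefers its assigned level; separation holds.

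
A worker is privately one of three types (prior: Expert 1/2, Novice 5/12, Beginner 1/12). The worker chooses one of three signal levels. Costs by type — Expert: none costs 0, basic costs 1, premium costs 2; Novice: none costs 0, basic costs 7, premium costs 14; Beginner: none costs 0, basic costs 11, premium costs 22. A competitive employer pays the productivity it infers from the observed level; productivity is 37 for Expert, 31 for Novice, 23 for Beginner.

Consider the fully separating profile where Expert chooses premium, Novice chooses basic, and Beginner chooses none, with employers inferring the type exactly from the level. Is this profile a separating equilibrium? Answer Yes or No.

Yes

Separating wages: premium → 37, basic → 31, none → 23.
Expert (assigned premium): none: 23 − 0 = 23; basic: 31 − 1 = 30; premium: 37 − 2 = 35. Expert stays.
Novice (assigned basic): none: 23 − 0 = 23; basic: 31 − 7 = 24; premium: 37 − 14 = 23. Novice stays.
Beginner (assigned none): none: 23 − 0 = 23; basic: 31 − 11 = 20; premium: 37 − 22 = 15. Beginner stays.
Every type prefers its assigned level; separation holds.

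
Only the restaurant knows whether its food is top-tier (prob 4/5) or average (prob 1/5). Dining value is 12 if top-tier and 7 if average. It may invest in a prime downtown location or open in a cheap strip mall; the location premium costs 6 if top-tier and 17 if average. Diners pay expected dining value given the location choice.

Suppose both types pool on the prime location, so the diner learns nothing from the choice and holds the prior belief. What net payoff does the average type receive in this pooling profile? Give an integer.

Pooled price premium = 4/5·12 + 1/5·7 = 11.
average pays cost 17 for the prime location, so net payoff = 11 − 17 = -6.

-6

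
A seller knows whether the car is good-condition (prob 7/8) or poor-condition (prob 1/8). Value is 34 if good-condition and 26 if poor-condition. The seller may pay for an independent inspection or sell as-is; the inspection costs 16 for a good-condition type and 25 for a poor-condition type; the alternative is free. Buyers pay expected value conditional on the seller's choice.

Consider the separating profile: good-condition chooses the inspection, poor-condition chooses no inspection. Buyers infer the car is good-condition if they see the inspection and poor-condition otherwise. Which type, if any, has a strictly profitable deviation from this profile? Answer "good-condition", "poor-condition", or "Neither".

The inspection pays 34; no inspection pays 26.
good-condition: assigned the inspection, nets 34 − 16 = 18; deviating to no inspection nets 26.
poor-condition: assigned no inspection, nets 26; deviating to the inspection nets 34 − 25 = 9.
The good-condition type gains 8 by deviating.

good-condition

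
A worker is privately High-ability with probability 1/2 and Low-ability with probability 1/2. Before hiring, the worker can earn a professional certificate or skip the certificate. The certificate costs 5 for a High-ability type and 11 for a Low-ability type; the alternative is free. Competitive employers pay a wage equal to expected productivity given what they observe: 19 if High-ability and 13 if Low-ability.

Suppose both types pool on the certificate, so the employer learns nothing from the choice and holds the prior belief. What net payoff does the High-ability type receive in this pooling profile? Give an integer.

11

Pooled wage = 1/2·19 + 1/2·13 = 16.
High-ability pays cost 5 for the certificate, so net payoff = 16 − 5 = 11.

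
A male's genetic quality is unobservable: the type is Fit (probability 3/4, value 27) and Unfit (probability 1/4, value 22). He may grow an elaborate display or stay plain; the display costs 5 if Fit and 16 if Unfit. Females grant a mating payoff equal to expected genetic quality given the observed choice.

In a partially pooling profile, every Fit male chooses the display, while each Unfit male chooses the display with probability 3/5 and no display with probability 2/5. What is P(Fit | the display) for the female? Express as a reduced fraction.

5/6

P(the display) = (3/4)·1 + (1/4)·(3/5) = 9/10.
By Bayes' rule, P(Fit | the display) = (3/4) / (9/10) = 5/6.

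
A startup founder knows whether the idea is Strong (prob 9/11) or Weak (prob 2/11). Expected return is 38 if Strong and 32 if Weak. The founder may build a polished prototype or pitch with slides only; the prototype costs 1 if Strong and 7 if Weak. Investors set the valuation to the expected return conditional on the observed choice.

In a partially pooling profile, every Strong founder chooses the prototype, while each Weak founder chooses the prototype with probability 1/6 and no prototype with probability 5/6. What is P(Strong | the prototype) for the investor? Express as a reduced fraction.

P(the prototype) = (9/11)·1 + (2/11)·(1/6) = 28/33.
By Bayes' rule, P(Strong | the prototype) = (9/11) / (28/33) = 27/28.

27/28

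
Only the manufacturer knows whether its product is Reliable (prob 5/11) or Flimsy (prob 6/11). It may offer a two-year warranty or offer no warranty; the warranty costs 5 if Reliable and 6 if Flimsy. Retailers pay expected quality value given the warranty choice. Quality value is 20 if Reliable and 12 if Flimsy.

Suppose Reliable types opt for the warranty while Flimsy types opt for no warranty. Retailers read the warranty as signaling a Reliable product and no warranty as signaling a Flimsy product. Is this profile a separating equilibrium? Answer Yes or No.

Under these beliefs, the warranty earns price 20 and no warranty earns price 12.
Reliable: the warranty nets 20 − 5 = 15; no warranty nets 12. Reliable prefers the warranty.
Flimsy: the warranty nets 20 − 6 = 14; no warranty nets 12. Flimsy would deviate to the warranty.
Flimsy has a profitable deviation, so the profile is not an equilibrium.

No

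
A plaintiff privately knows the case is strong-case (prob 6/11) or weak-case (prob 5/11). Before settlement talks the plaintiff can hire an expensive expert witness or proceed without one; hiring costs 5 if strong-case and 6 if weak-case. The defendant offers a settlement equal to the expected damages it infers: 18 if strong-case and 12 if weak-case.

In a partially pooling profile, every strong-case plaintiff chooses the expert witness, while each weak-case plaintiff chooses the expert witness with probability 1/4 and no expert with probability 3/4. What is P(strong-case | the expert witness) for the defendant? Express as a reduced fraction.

P(the expert witness) = (6/11)·1 + (5/11)·(1/4) = 29/44.
By Bayes' rule, P(strong-case | the expert witness) = (6/11) / (29/44) = 24/29.

24/29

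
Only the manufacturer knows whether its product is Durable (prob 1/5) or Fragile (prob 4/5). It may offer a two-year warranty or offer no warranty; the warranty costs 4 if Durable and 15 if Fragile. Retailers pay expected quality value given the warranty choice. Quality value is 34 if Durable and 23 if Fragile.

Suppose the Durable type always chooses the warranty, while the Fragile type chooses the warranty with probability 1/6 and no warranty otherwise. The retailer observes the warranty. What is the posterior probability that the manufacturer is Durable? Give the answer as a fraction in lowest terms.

P(the warranty) = (1/5)·1 + (4/5)·(1/6) = 1/3.
By Bayes' rule, P(Durable | the warranty) = (1/5) / (1/3) = 3/5.

3/5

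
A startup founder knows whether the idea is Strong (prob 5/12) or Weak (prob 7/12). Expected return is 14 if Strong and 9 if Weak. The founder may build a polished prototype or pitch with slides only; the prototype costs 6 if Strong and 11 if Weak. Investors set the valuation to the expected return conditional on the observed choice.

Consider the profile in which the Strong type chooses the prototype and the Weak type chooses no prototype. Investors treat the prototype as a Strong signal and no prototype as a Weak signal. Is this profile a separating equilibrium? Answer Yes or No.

No

Under these beliefs, the prototype earns valuation 14 and no prototype earns valuation 9.
Strong: the prototype nets 14 − 6 = 8; no prototype nets 9. Strong would deviate to no prototype.
Weak: the prototype nets 14 − 11 = 3; no prototype nets 9. Weak prefers no prototype.
Strong has a profitable deviation, so the profile is not an equilibrium.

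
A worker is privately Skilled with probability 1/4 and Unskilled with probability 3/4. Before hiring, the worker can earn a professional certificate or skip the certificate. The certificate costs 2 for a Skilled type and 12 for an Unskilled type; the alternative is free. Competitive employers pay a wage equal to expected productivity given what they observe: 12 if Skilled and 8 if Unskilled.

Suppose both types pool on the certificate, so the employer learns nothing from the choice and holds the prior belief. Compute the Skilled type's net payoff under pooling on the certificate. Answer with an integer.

Pooled wage = 1/4·12 + 3/4·8 = 9.
Skilled pays cost 2 for the certificate, so net payoff = 9 − 2 = 7.

7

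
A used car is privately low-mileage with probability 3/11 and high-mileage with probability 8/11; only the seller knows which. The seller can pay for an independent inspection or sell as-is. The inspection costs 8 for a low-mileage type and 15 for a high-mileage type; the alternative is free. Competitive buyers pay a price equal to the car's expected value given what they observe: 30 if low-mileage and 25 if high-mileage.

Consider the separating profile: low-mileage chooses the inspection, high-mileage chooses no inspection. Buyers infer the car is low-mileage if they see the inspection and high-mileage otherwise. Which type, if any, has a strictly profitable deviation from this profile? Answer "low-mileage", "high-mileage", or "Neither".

The inspection pays 30; no inspection pays 25.
low-mileage: assigned the inspection, nets 30 − 8 = 22; deviating to no inspection nets 25.
high-mileage: assigned no inspection, nets 25; deviating to the inspection nets 30 − 15 = 15.
The low-mileage type gains 3 by deviating.

low-mileage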